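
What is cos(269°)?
cos(269°) = -0.01745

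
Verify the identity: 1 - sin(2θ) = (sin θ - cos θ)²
RHS = sin²θ - 2 sin θ cos θ + cos²θ = (sin²θ + cos²θ) - 2 sin θ cos θ = 1 - sin(2θ) = LHS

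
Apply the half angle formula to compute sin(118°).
sin(118°) = √((1 - cos 236°)/2) = 0.8829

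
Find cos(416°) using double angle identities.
cos(416°) = cos²208° - sin²208° = 0.5592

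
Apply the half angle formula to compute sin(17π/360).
sin(17π/360) = √((1 - cos 17π/180)/2) = 0.1478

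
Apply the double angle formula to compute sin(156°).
sin(156°) = 2 sin 78° cos 78° = 0.4067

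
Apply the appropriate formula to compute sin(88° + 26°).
sin(88° + 26°) = sin 88° cos 26° + cos 88° sin 26° = 0.9135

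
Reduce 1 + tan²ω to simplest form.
1 + tan²ω = sec²ω (using Pythagorean identity)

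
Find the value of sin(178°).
sin(178°) = 0.0349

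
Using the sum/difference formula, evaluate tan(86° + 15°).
tan(86° + 15°) = (tan 86° + tan 15°)/(1 - tan 86° tan 15°) = -5.145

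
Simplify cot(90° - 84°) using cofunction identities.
cot(90° - 84°) = tan(84°)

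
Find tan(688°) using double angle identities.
tan(688°) = 2 tan 344° / (1 - tan²344°) = -0.6249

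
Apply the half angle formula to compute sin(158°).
sin(158°) = √((1 - cos 316°)/2) = 0.3746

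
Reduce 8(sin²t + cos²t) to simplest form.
8(sin²t + cos²t) = 8 (using Pythagorean identity)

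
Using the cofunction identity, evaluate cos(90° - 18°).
cos(90° - 18°) = sin(18°) = 0.309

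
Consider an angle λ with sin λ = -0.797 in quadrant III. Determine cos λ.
cos λ = ±√(1 - sin²λ) = -0.604 (negative in QIII)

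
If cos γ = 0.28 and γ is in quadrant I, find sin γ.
sin γ = 0.96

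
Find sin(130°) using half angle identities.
sin(130°) = √((1 - cos 260°)/2) = 0.766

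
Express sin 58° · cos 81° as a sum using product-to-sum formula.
sin 58° cos 81° = (1/2)[sin(58°+81°) + sin(58°-81°)]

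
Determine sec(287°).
sec(287°) = 3.42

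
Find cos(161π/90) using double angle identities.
cos(161π/90) = cos²161π/180 - sin²161π/180 = 0.788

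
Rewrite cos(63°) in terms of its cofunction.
cos(63°) = sin(90° - 63°) = sin(27°)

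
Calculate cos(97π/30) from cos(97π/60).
cos(97π/30) = cos²97π/60 - sin²97π/60 = -0.7431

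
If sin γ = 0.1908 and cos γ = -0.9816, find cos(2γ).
cos(2γ) = cos²γ - sin²γ = 0.9271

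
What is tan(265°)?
tan(265°) = 11.43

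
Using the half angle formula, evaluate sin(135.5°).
sin(135.5°) = √((1 - cos 271°)/2) = 0.7009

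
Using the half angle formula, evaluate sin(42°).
sin(42°) = √((1 - cos 84°)/2) = 0.6691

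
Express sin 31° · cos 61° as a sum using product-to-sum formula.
sin 31° cos 61° = (1/2)[sin(31°+61°) + sin(31°-61°)]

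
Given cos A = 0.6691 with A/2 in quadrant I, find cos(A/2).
cos(A/2) = ±√((1 + cos A)/2); positive since A/2 ∈ QI, so cos(A/2) = 0.9135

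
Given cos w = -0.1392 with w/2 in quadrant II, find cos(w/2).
cos(w/2) = ±√((1 + cos w)/2); negative since w/2 ∈ QII, so cos(w/2) = -0.656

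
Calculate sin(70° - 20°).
sin(70° - 20°) = sin 70° cos 20° - cos 70° sin 20° = 0.766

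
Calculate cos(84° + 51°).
cos(84° + 51°) = cos 84° cos 51° - sin 84° sin 51° = -√2/2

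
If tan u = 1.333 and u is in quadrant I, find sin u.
sin u = 0.7999 (using tan²u + 1 = sec²u)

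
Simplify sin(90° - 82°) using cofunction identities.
sin(90° - 82°) = cos(82°)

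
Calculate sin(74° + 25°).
sin(74° + 25°) = sin 74° cos 25° + cos 74° sin 25° = 0.9877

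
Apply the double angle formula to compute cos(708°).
cos(708°) = cos²354° - sin²354° = 0.9781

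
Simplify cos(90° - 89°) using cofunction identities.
cos(90° - 89°) = sin(89°)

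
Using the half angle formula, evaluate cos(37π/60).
cos(37π/60) = -√((1 + cos 37π/30)/2) = -0.3584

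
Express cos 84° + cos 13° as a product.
cos 84° + cos 13° = 2 cos(48.5°) cos(35.5°)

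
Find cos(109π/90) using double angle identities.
cos(109π/90) = cos²109π/180 - sin²109π/180 = -0.788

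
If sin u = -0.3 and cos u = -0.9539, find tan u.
tan u = sin u / cos u = 0.3145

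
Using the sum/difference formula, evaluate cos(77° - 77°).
cos(77° - 77°) = cos 77° cos 77° + sin 77° sin 77° = 1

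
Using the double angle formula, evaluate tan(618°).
tan(618°) = 2 tan 309° / (1 - tan²309°) = 4.705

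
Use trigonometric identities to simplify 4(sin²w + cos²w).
4(sin²w + cos²w) = 4 (using Pythagorean identity)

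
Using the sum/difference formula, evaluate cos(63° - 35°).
cos(63° - 35°) = cos 63° cos 35° + sin 63° sin 35° = 0.8829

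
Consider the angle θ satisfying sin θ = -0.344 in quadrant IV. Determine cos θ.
cos θ = √(1 - sin²θ) = 0.939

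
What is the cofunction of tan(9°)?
tan(9°) = cot(90° - 9°) = cot(81°)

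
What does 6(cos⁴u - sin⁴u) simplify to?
6(cos⁴u - sin⁴u) = 6(cos(2u)) (using Factoring + double angle)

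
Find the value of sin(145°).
sin(145°) = 0.5736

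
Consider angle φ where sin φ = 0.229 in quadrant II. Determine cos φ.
cos φ = ±√(1 - sin²φ) = -0.9734 (negative in QII)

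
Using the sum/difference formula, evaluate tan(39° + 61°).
tan(39° + 61°) = (tan 39° + tan 61°)/(1 - tan 39° tan 61°) = -5.671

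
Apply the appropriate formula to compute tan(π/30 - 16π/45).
tan(π/30 - 16π/45) = (tan π/30 - tan 16π/45)/(1 + tan π/30 tan 16π/45) = -1.6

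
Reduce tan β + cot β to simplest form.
tan β + cot β = sec β csc β (using Quotient identities)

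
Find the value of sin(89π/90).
sin(89π/90) = 0.0349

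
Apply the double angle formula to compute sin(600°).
sin(600°) = 2 sin 300° cos 300° = -√3/2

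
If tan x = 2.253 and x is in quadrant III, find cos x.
cos x = -0.4057 (using tan²x + 1 = sec²x)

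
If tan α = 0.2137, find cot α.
cot α = 1/tan α = 4.679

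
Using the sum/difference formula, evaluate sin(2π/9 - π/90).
sin(2π/9 - π/90) = sin 2π/9 cos π/90 - cos 2π/9 sin π/90 = 0.6157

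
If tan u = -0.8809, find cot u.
cot u = 1/tan u = -1.135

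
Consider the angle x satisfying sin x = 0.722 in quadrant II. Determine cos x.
cos x = ±√(1 - sin²x) = -0.6919 (negative in QII)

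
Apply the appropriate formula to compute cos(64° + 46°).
cos(64° + 46°) = cos 64° cos 46° - sin 64° sin 46° = -0.342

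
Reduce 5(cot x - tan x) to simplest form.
5(cot x - tan x) = 5(2 cot(2x)) (using Double angle)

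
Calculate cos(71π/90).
cos(71π/90) = -0.788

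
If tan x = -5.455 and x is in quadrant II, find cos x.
cos x = -0.1803 (using tan²x + 1 = sec²x)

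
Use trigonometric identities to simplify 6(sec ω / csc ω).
6(sec ω / csc ω) = 6(tan ω) (using Reciprocal identities)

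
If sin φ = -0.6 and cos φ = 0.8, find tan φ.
tan φ = sin φ / cos φ = -0.75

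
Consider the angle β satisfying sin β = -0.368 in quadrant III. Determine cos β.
cos β = ±√(1 - sin²β) = -0.9298 (negative in QIII)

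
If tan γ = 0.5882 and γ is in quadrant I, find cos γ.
cos γ = 0.8619 (using tan²γ + 1 = sec²γ)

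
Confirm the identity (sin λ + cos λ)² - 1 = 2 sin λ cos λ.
LHS = sin²λ + 2 sin λ cos λ + cos²λ - 1 = (sin²λ + cos²λ) + 2 sin λ cos λ - 1 = 1 + 2 sin λ cos λ - 1 = 2 sin λ cos λ = RHS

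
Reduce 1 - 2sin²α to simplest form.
1 - 2sin²α = cos(2α) (using Double angle)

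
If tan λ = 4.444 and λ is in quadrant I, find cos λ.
cos λ = 0.2195 (using tan²λ + 1 = sec²λ)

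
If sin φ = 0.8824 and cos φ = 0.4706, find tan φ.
tan φ = sin φ / cos φ = 1.875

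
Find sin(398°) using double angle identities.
sin(398°) = 2 sin 199° cos 199° = 0.6157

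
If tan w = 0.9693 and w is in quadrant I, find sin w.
sin w = 0.696 (using tan²w + 1 = sec²w)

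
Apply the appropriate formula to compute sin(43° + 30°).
sin(43° + 30°) = sin 43° cos 30° + cos 43° sin 30° = 0.9563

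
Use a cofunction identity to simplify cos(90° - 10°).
cos(90° - 10°) = sin(10°)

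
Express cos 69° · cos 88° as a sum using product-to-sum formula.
cos 69° cos 88° = (1/2)[cos(69°-88°) + cos(69°+88°)]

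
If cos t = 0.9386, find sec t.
sec t = 1/cos t = 1.065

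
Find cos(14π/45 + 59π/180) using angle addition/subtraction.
cos(14π/45 + 59π/180) = cos 14π/45 cos 59π/180 - sin 14π/45 sin 59π/180 = -0.4226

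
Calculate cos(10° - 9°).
cos(10° - 9°) = cos 10° cos 9° + sin 10° sin 9° = 0.9998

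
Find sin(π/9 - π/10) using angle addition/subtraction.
sin(π/9 - π/10) = sin π/9 cos π/10 - cos π/9 sin π/10 = 0.0349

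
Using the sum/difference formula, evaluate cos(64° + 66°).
cos(64° + 66°) = cos 64° cos 66° - sin 64° sin 66° = -0.6428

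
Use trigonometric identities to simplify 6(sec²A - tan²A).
6(sec²A - tan²A) = 6 (using Pythagorean identity)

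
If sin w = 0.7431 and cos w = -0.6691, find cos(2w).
cos(2w) = cos²w - sin²w = -0.1045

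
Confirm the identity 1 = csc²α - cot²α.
RHS = 1/sin²α - cos²α/sin²α = (1 - cos²α)/sin²α = sin²α/sin²α = 1 = LHS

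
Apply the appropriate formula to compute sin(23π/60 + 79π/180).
sin(23π/60 + 79π/180) = sin 23π/60 cos 79π/180 + cos 23π/60 sin 79π/180 = 0.5299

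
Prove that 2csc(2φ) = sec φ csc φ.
LHS = 2/sin(2φ) = 2/(2 sin φ cos φ) = 1/(sin φ cos φ) = (1/cos φ)(1/sin φ) = sec φ csc φ = RHS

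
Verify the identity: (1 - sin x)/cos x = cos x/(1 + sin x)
LHS = (1 - sin x)(1 + sin x) / (cos x(1 + sin x)) = (1 - sin²x) / (cos x(1 + sin x)) = cos²x / (cos x(1 + sin x)) = cos x/(1 + sin x) = RHS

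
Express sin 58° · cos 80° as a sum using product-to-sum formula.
sin 58° cos 80° = (1/2)[sin(58°+80°) + sin(58°-80°)]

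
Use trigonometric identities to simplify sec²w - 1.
sec²w - 1 = tan²w (using Pythagorean identity)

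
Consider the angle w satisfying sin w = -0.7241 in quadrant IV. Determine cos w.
cos w = √(1 - sin²w) = 0.6897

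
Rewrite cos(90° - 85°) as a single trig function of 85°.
cos(90° - 85°) = sin(85°)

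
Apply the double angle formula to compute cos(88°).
cos(88°) = cos²44° - sin²44° = 0.0349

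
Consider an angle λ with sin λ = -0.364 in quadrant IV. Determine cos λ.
cos λ = √(1 - sin²λ) = 0.9314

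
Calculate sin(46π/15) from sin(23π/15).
sin(46π/15) = 2 sin 23π/15 cos 23π/15 = -0.2079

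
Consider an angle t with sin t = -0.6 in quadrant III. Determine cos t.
cos t = ±√(1 - sin²t) = -0.8 (negative in QIII)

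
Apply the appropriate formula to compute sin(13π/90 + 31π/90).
sin(13π/90 + 31π/90) = sin 13π/90 cos 31π/90 + cos 13π/90 sin 31π/90 = 0.9994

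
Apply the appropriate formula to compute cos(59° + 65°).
cos(59° + 65°) = cos 59° cos 65° - sin 59° sin 65° = -0.5592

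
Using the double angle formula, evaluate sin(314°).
sin(314°) = 2 sin 157° cos 157° = -0.7193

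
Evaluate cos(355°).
cos(355°) = 0.9962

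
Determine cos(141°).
cos(141°) = -0.7771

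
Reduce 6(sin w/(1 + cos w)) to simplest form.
6(sin w/(1 + cos w)) = 6(tan(w/2)) (using Half angle)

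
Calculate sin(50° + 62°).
sin(50° + 62°) = sin 50° cos 62° + cos 50° sin 62° = 0.9272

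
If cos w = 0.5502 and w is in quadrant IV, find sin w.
sin w = -0.835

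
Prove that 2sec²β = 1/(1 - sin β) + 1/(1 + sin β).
RHS = [(1 + sin β) + (1 - sin β)] / [(1 - sin β)(1 + sin β)] = 2/(1 - sin²β) = 2/cos²β = 2sec²β = LHS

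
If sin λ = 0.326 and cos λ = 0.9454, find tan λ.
tan λ = sin λ / cos λ = 0.3448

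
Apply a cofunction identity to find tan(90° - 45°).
tan(90° - 45°) = cot(45°) = 1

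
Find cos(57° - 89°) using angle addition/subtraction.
cos(57° - 89°) = cos 57° cos 89° + sin 57° sin 89° = 0.848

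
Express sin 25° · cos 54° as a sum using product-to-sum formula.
sin 25° cos 54° = (1/2)[sin(25°+54°) + sin(25°-54°)]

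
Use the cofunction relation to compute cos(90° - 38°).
cos(90° - 38°) = sin(38°) = 0.6157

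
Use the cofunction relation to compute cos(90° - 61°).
cos(90° - 61°) = sin(61°) = 0.8746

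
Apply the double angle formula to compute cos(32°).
cos(32°) = cos²16° - sin²16° = 0.848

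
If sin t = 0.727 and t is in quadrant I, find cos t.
cos t = 0.6866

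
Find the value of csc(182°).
csc(182°) = -28.65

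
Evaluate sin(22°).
sin(22°) = 0.3746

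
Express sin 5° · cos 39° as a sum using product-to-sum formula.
sin 5° cos 39° = (1/2)[sin(5°+39°) + sin(5°-39°)]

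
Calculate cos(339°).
cos(339°) = 0.9336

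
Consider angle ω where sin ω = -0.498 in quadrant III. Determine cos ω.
cos ω = ±√(1 - sin²ω) = -0.8672 (negative in QIII)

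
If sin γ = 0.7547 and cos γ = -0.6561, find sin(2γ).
sin(2γ) = 2 sin γ cos γ = -0.9903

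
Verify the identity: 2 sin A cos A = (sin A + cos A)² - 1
RHS = sin²A + 2 sin A cos A + cos²A - 1 = (sin²A + cos²A) + 2 sin A cos A - 1 = 1 + 2 sin A cos A - 1 = 2 sin A cos A = LHS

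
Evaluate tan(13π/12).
tan(13π/12) = 2-√3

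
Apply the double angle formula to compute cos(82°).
cos(82°) = cos²41° - sin²41° = 0.1392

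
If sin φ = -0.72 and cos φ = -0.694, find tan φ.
tan φ = sin φ / cos φ = 1.037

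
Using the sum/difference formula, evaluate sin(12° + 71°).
sin(12° + 71°) = sin 12° cos 71° + cos 12° sin 71° = 0.9925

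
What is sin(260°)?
sin(260°) = -0.9848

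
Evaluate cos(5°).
cos(5°) = 0.9962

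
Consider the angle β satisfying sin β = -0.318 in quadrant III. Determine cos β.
cos β = ±√(1 - sin²β) = -0.9481 (negative in QIII)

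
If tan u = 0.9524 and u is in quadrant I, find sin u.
sin u = 0.6897 (using tan²u + 1 = sec²u)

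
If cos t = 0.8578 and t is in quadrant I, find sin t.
sin t = 0.514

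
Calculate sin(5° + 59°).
sin(5° + 59°) = sin 5° cos 59° + cos 5° sin 59° = 0.8988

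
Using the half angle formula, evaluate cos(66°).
cos(66°) = √((1 + cos 132°)/2) = 0.4067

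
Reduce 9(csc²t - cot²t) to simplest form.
9(csc²t - cot²t) = 9 (using Pythagorean identity)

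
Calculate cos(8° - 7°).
cos(8° - 7°) = cos 8° cos 7° + sin 8° sin 7° = 0.9998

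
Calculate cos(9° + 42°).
cos(9° + 42°) = cos 9° cos 42° - sin 9° sin 42° = 0.6293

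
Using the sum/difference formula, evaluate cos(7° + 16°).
cos(7° + 16°) = cos 7° cos 16° - sin 7° sin 16° = 0.9205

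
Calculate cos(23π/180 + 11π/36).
cos(23π/180 + 11π/36) = cos 23π/180 cos 11π/36 - sin 23π/180 sin 11π/36 = 0.2079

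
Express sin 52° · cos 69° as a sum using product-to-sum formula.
sin 52° cos 69° = (1/2)[sin(52°+69°) + sin(52°-69°)]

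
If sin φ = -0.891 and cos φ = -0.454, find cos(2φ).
cos(2φ) = cos²φ - sin²φ = -0.5878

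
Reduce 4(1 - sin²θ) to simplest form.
4(1 - sin²θ) = 4(cos²θ) (using Pythagorean identity)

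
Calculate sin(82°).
sin(82°) = 0.9903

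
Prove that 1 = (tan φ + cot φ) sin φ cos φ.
RHS = (sin φ/cos φ + cos φ/sin φ) sin φ cos φ = ((sin²φ + cos²φ)/(sin φ cos φ)) · sin φ cos φ = sin²φ + cos²φ = 1 = LHS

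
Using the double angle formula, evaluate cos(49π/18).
cos(49π/18) = cos²49π/36 - sin²49π/36 = -0.6428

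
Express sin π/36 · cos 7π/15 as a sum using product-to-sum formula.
sin π/36 cos 7π/15 = (1/2)[sin(π/36+7π/15) + sin(π/36-7π/15)]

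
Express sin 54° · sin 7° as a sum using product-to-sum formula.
sin 54° sin 7° = (1/2)[cos(54°-7°) - cos(54°+7°)]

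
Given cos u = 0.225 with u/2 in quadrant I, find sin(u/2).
sin(u/2) = ±√((1 - cos u)/2); positive since u/2 ∈ QI, so sin(u/2) = 0.6225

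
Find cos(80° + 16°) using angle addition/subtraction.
cos(80° + 16°) = cos 80° cos 16° - sin 80° sin 16° = -0.1045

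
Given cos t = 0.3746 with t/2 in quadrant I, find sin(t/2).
sin(t/2) = ±√((1 - cos t)/2); positive since t/2 ∈ QI, so sin(t/2) = 0.5592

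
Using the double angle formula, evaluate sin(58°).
sin(58°) = 2 sin 29° cos 29° = 0.848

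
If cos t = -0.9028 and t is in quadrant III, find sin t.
sin t = -0.4301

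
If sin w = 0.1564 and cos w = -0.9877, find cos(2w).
cos(2w) = cos²w - sin²w = 0.9511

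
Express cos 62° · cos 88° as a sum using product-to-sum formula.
cos 62° cos 88° = (1/2)[cos(62°-88°) + cos(62°+88°)]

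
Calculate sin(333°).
sin(333°) = -0.454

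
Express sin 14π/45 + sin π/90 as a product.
sin 14π/45 + sin π/90 = 2 sin(29π/180) cos(3π/20)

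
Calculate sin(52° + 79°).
sin(52° + 79°) = sin 52° cos 79° + cos 52° sin 79° = 0.7547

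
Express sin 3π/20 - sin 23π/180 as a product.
sin 3π/20 - sin 23π/180 = 2 cos(5π/36) sin(π/90)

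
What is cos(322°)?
cos(322°) = 0.788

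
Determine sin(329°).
sin(329°) = -0.515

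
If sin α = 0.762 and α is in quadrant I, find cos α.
cos α = 0.6476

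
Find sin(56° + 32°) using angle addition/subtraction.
sin(56° + 32°) = sin 56° cos 32° + cos 56° sin 32° = 0.9994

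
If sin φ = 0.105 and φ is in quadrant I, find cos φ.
cos φ = 0.9945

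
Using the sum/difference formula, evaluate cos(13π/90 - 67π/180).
cos(13π/90 - 67π/180) = cos 13π/90 cos 67π/180 + sin 13π/90 sin 67π/180 = 0.7547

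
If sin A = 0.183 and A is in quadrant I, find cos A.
cos A = 0.9831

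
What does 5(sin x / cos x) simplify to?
5(sin x / cos x) = 5(tan x) (using Quotient identity)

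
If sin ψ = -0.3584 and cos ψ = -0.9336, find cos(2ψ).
cos(2ψ) = cos²ψ - sin²ψ = 0.7432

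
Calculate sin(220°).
sin(220°) = -0.6428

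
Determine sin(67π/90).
sin(67π/90) = 0.7193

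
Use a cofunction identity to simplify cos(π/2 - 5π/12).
cos(π/2 - 5π/12) = sin(5π/12)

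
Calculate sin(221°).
sin(221°) = -0.6561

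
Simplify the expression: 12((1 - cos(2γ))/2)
12((1 - cos(2γ))/2) = 12(sin²γ) (using Power reduction)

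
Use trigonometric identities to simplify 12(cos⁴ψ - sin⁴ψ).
12(cos⁴ψ - sin⁴ψ) = 12(cos(2ψ)) (using Factoring + double angle)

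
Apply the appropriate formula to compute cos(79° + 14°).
cos(79° + 14°) = cos 79° cos 14° - sin 79° sin 14° = -0.05234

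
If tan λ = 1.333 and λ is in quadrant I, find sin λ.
sin λ = 0.7999 (using tan²λ + 1 = sec²λ)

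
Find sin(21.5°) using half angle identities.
sin(21.5°) = √((1 - cos 43°)/2) = 0.3665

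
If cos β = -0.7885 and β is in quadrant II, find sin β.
sin β = 0.615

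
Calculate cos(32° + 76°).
cos(32° + 76°) = cos 32° cos 76° - sin 32° sin 76° = -0.309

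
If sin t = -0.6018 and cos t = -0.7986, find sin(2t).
sin(2t) = 2 sin t cos t = 0.9612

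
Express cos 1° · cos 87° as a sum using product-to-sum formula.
cos 1° cos 87° = (1/2)[cos(1°-87°) + cos(1°+87°)]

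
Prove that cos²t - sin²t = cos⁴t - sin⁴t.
RHS = (cos²t - sin²t)(cos²t + sin²t) = (cos²t - sin²t) · 1 = cos²t - sin²t = LHS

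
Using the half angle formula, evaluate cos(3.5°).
cos(3.5°) = √((1 + cos 7°)/2) = 0.9981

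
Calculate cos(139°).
cos(139°) = -0.7547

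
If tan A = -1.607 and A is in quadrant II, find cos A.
cos A = -0.5283 (using tan²A + 1 = sec²A)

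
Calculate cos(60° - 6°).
cos(60° - 6°) = cos 60° cos 6° + sin 60° sin 6° = 0.5878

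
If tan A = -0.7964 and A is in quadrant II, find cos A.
cos A = -0.7822 (using tan²A + 1 = sec²A)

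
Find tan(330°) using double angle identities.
tan(330°) = 2 tan 165° / (1 - tan²165°) = -√3/3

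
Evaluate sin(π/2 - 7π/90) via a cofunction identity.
sin(π/2 - 7π/90) = cos(7π/90) = 0.9703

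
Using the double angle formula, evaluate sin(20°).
sin(20°) = 2 sin 10° cos 10° = 0.342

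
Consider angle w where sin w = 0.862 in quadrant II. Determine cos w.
cos w = ±√(1 - sin²w) = -0.5069 (negative in QII)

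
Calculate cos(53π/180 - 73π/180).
cos(53π/180 - 73π/180) = cos 53π/180 cos 73π/180 + sin 53π/180 sin 73π/180 = 0.9397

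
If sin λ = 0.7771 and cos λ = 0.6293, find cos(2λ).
cos(2λ) = cos²λ - sin²λ = -0.2079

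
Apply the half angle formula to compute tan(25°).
tan(25°) = sin 50° / (1 + cos 50°) = 0.4663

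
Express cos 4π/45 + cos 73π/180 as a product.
cos 4π/45 + cos 73π/180 = 2 cos(89π/360) cos(-19π/120)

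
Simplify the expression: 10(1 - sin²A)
10(1 - sin²A) = 10(cos²A) (using Pythagorean identity)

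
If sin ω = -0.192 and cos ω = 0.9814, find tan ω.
tan ω = sin ω / cos ω = -0.1956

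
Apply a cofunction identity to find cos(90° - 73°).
cos(90° - 73°) = sin(73°) = 0.9563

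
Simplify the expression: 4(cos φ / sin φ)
4(cos φ / sin φ) = 4(cot φ) (using Quotient identity)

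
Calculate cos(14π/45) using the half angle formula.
cos(14π/45) = √((1 + cos 28π/45)/2) = 0.5592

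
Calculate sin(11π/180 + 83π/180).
sin(11π/180 + 83π/180) = sin 11π/180 cos 83π/180 + cos 11π/180 sin 83π/180 = 0.9976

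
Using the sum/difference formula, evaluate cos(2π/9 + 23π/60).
cos(2π/9 + 23π/60) = cos 2π/9 cos 23π/60 - sin 2π/9 sin 23π/60 = -0.3256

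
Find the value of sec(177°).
sec(177°) = -1.001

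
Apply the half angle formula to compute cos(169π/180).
cos(169π/180) = -√((1 + cos 169π/90)/2) = -0.9816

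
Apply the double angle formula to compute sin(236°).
sin(236°) = 2 sin 118° cos 118° = -0.829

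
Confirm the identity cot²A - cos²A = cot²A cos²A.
LHS = cos²A/sin²A - cos²A = cos²A(1/sin²A - 1) = cos²A · (1 - sin²A)/sin²A = cos²A · cos²A/sin²A = cos²A · cot²A = RHS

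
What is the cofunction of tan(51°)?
tan(51°) = cot(90° - 51°) = cot(39°)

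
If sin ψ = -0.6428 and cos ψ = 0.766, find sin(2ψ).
sin(2ψ) = 2 sin ψ cos ψ = -0.9848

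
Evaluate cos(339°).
cos(339°) = 0.9336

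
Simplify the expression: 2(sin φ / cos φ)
2(sin φ / cos φ) = 2(tan φ) (using Quotient identity)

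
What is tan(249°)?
tan(249°) = 2.605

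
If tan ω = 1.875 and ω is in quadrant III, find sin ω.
sin ω = -0.8824 (using tan²ω + 1 = sec²ω)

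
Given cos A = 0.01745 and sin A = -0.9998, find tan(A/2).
tan(A/2) = sin A / (1 + cos A) = -0.9827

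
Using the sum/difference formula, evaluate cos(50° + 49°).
cos(50° + 49°) = cos 50° cos 49° - sin 50° sin 49° = -0.1564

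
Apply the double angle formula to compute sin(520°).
sin(520°) = 2 sin 260° cos 260° = 0.342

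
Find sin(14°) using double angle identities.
sin(14°) = 2 sin 7° cos 7° = 0.2419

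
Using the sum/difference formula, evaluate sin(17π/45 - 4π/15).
sin(17π/45 - 4π/15) = sin 17π/45 cos 4π/15 - cos 17π/45 sin 4π/15 = 0.342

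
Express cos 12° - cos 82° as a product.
cos 12° - cos 82° = -2 sin(47°) sin(-35°)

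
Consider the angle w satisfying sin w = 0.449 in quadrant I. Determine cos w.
cos w = √(1 - sin²w) = 0.8935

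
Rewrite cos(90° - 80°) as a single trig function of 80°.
cos(90° - 80°) = sin(80°)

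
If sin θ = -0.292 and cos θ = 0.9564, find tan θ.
tan θ = sin θ / cos θ = -0.3053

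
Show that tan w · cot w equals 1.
LHS = (sin w/cos w) · (cos w/sin w) = 1 = RHS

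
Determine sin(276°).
sin(276°) = -0.9945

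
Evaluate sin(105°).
sin(105°) = (√6+√2)/4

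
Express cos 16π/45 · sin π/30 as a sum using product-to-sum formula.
cos 16π/45 sin π/30 = (1/2)[sin(16π/45+π/30) - sin(16π/45-π/30)]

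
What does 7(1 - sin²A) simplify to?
7(1 - sin²A) = 7(cos²A) (using Pythagorean identity)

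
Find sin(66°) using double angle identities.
sin(66°) = 2 sin 33° cos 33° = 0.9135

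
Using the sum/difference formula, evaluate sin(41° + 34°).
sin(41° + 34°) = sin 41° cos 34° + cos 41° sin 34° = (√6+√2)/4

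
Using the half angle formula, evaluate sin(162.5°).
sin(162.5°) = √((1 - cos 325°)/2) = 0.3007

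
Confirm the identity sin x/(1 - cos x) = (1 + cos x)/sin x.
LHS = sin x(1 + cos x) / ((1 - cos x)(1 + cos x)) = sin x(1 + cos x) / (1 - cos²x) = sin x(1 + cos x) / sin²x = (1 + cos x)/sin x = RHS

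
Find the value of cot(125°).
cot(125°) = -0.7002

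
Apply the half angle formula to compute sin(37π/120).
sin(37π/120) = √((1 - cos 37π/60)/2) = 0.8241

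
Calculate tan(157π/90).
tan(157π/90) = -1.036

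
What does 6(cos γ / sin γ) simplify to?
6(cos γ / sin γ) = 6(cot γ) (using Quotient identity)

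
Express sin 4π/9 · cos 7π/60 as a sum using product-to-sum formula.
sin 4π/9 cos 7π/60 = (1/2)[sin(4π/9+7π/60) + sin(4π/9-7π/60)]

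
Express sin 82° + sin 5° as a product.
sin 82° + sin 5° = 2 sin(43.5°) cos(38.5°)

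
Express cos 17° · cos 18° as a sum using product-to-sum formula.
cos 17° cos 18° = (1/2)[cos(17°-18°) + cos(17°+18°)]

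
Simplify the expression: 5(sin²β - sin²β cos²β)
5(sin²β - sin²β cos²β) = 5(sin⁴β) (using Factoring)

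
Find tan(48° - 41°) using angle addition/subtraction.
tan(48° - 41°) = (tan 48° - tan 41°)/(1 + tan 48° tan 41°) = 0.1228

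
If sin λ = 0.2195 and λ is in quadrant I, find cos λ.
cos λ = 0.9756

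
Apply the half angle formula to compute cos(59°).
cos(59°) = √((1 + cos 118°)/2) = 0.515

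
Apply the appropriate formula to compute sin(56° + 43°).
sin(56° + 43°) = sin 56° cos 43° + cos 56° sin 43° = 0.9877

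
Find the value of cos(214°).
cos(214°) = -0.829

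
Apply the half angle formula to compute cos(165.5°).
cos(165.5°) = -√((1 + cos 331°)/2) = -0.9681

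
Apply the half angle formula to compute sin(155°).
sin(155°) = √((1 - cos 310°)/2) = 0.4226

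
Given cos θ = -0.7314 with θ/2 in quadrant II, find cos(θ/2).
cos(θ/2) = ±√((1 + cos θ)/2); negative since θ/2 ∈ QII, so cos(θ/2) = -0.3665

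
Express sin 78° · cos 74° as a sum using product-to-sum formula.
sin 78° cos 74° = (1/2)[sin(78°+74°) + sin(78°-74°)]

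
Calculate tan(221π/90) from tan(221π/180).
tan(221π/90) = 2 tan 221π/180 / (1 - tan²221π/180) = 7.115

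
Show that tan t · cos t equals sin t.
LHS = (sin t/cos t) · cos t = sin t = RHS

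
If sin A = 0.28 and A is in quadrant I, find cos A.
cos A = 0.96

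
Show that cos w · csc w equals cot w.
LHS = cos w · (1/sin w) = cos w/sin w = cot w = RHS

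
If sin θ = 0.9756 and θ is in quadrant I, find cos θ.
cos θ = 0.2196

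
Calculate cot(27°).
cot(27°) = 1.963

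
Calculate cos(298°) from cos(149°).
cos(298°) = 2cos²149° - 1 = 0.4695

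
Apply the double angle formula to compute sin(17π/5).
sin(17π/5) = 2 sin 17π/10 cos 17π/10 = -0.9511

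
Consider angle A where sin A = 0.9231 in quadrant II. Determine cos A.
cos A = ±√(1 - sin²A) = -0.3846 (negative in QII)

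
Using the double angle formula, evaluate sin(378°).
sin(378°) = 2 sin 189° cos 189° = 0.309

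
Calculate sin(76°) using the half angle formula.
sin(76°) = √((1 - cos 152°)/2) = 0.9703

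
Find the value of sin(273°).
sin(273°) = -0.9986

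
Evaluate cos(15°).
cos(15°) = (√6+√2)/4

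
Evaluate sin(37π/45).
sin(37π/45) = 0.5299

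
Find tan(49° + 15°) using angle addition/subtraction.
tan(49° + 15°) = (tan 49° + tan 15°)/(1 - tan 49° tan 15°) = 2.05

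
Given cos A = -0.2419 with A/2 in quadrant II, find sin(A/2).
sin(A/2) = ±√((1 - cos A)/2); positive since A/2 ∈ QII, so sin(A/2) = 0.788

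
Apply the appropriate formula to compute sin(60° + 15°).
sin(60° + 15°) = sin 60° cos 15° + cos 60° sin 15° = (√6+√2)/4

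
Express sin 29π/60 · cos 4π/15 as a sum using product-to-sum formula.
sin 29π/60 cos 4π/15 = (1/2)[sin(29π/60+4π/15) + sin(29π/60-4π/15)]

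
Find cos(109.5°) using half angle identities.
cos(109.5°) = -√((1 + cos 219°)/2) = -0.3338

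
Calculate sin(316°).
sin(316°) = -0.6947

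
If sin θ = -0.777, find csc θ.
csc θ = 1/sin θ = -1.287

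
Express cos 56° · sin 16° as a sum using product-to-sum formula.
cos 56° sin 16° = (1/2)[sin(56°+16°) - sin(56°-16°)]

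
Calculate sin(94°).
sin(94°) = 0.9976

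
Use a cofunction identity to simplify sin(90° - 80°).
sin(90° - 80°) = cos(80°)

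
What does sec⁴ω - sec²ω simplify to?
sec⁴ω - sec²ω = tan⁴ω + tan²ω (using Pythagorean)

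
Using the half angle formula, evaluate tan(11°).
tan(11°) = sin 22° / (1 + cos 22°) = 0.1944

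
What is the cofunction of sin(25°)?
sin(25°) = cos(90° - 25°) = cos(65°)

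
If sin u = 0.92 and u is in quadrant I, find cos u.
cos u = 0.3919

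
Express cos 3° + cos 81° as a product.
cos 3° + cos 81° = 2 cos(42°) cos(-39°)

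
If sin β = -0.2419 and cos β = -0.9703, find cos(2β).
cos(2β) = cos²β - sin²β = 0.883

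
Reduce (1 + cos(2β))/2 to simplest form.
(1 + cos(2β))/2 = cos²β (using Power reduction)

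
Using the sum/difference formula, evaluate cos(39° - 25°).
cos(39° - 25°) = cos 39° cos 25° + sin 39° sin 25° = 0.9703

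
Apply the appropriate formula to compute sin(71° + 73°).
sin(71° + 73°) = sin 71° cos 73° + cos 71° sin 73° = 0.5878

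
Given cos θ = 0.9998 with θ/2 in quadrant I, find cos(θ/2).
cos(θ/2) = ±√((1 + cos θ)/2); positive since θ/2 ∈ QI, so cos(θ/2) = 0.9999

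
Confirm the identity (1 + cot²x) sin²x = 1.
LHS = csc²x · sin²x = (1/sin²x) · sin²x = 1 = RHS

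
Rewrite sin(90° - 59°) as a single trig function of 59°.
sin(90° - 59°) = cos(59°)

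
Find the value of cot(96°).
cot(96°) = -0.1051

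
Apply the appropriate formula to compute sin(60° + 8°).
sin(60° + 8°) = sin 60° cos 8° + cos 60° sin 8° = 0.9272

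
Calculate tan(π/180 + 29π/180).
tan(π/180 + 29π/180) = (tan π/180 + tan 29π/180)/(1 - tan π/180 tan 29π/180) = √3/3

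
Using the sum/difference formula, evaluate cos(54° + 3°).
cos(54° + 3°) = cos 54° cos 3° - sin 54° sin 3° = 0.5446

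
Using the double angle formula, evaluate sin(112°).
sin(112°) = 2 sin 56° cos 56° = 0.9272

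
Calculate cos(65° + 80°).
cos(65° + 80°) = cos 65° cos 80° - sin 65° sin 80° = -0.8192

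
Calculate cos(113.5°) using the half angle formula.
cos(113.5°) = -√((1 + cos 227°)/2) = -0.3987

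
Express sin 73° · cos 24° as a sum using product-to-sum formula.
sin 73° cos 24° = (1/2)[sin(73°+24°) + sin(73°-24°)]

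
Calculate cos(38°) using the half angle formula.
cos(38°) = √((1 + cos 76°)/2) = 0.788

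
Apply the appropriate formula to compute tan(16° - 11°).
tan(16° - 11°) = (tan 16° - tan 11°)/(1 + tan 16° tan 11°) = 0.08749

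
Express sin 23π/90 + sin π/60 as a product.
sin 23π/90 + sin π/60 = 2 sin(49π/360) cos(43π/360)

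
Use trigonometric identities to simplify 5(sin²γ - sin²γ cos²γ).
5(sin²γ - sin²γ cos²γ) = 5(sin⁴γ) (using Factoring)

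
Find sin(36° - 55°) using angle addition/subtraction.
sin(36° - 55°) = sin 36° cos 55° - cos 36° sin 55° = -0.3256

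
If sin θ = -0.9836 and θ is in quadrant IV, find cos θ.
cos θ = 0.1804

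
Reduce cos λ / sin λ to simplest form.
cos λ / sin λ = cot λ (using Quotient identity)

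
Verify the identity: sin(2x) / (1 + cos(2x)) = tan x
LHS = 2 sin x cos x / (2cos²x) = sin x/cos x = tan x = RHS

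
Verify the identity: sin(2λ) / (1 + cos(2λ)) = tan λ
LHS = 2 sin λ cos λ / (2cos²λ) = sin λ/cos λ = tan λ = RHS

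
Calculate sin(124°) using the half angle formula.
sin(124°) = √((1 - cos 248°)/2) = 0.829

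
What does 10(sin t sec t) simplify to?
10(sin t sec t) = 10(tan t) (using Reciprocal + quotient)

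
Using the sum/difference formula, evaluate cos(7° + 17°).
cos(7° + 17°) = cos 7° cos 17° - sin 7° sin 17° = 0.9135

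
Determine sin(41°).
sin(41°) = 0.6561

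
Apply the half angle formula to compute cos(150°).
cos(150°) = -√((1 + cos 300°)/2) = -√3/2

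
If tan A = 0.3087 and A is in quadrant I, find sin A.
sin A = 0.295 (using tan²A + 1 = sec²A)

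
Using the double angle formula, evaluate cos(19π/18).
cos(19π/18) = cos²19π/36 - sin²19π/36 = -0.9848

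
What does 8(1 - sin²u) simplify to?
8(1 - sin²u) = 8(cos²u) (using Pythagorean identity)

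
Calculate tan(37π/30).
tan(37π/30) = 0.9004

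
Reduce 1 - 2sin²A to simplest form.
1 - 2sin²A = cos(2A) (using Double angle)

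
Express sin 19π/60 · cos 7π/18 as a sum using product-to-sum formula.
sin 19π/60 cos 7π/18 = (1/2)[sin(19π/60+7π/18) + sin(19π/60-7π/18)]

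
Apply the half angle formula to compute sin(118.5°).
sin(118.5°) = √((1 - cos 237°)/2) = 0.8788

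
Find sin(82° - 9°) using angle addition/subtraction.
sin(82° - 9°) = sin 82° cos 9° - cos 82° sin 9° = 0.9563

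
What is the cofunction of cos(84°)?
cos(84°) = sin(90° - 84°) = sin(6°)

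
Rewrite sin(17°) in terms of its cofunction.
sin(17°) = cos(90° - 17°) = cos(73°)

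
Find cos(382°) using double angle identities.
cos(382°) = 1 - 2sin²191° = 0.9272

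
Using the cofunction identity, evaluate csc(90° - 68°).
csc(90° - 68°) = sec(68°) = 2.669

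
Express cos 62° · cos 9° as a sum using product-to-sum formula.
cos 62° cos 9° = (1/2)[cos(62°-9°) + cos(62°+9°)]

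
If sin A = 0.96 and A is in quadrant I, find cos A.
cos A = 0.28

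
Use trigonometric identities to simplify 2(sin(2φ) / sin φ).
2(sin(2φ) / sin φ) = 2(2 cos φ) (using Double angle)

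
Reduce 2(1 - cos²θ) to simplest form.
2(1 - cos²θ) = 2(sin²θ) (using Pythagorean identity)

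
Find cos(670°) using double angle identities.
cos(670°) = 1 - 2sin²335° = 0.6428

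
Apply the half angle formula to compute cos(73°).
cos(73°) = √((1 + cos 146°)/2) = 0.2924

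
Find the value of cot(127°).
cot(127°) = -0.7536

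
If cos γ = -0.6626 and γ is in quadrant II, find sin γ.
sin γ = 0.749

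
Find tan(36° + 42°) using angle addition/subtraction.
tan(36° + 42°) = (tan 36° + tan 42°)/(1 - tan 36° tan 42°) = 4.705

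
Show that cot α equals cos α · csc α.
RHS = cos α · (1/sin α) = cos α/sin α = cot α = LHS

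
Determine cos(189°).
cos(189°) = -0.9877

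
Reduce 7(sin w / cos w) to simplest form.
7(sin w / cos w) = 7(tan w) (using Quotient identity)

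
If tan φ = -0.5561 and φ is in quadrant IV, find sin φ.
sin φ = -0.486 (using tan²φ + 1 = sec²φ)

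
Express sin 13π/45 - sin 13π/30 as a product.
sin 13π/45 - sin 13π/30 = 2 cos(13π/36) sin(-13π/180)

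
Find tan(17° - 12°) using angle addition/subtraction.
tan(17° - 12°) = (tan 17° - tan 12°)/(1 + tan 17° tan 12°) = 0.08749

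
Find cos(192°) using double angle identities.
cos(192°) = cos²96° - sin²96° = -0.9781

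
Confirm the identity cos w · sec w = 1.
LHS = cos w · (1/cos w) = 1 = RHS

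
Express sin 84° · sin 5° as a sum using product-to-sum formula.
sin 84° sin 5° = (1/2)[cos(84°-5°) - cos(84°+5°)]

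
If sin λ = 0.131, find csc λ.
csc λ = 1/sin λ = 7.634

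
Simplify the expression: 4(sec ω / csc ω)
4(sec ω / csc ω) = 4(tan ω) (using Reciprocal identities)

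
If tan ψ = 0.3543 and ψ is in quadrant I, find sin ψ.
sin ψ = 0.334 (using tan²ψ + 1 = sec²ψ)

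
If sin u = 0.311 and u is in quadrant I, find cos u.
cos u = 0.9504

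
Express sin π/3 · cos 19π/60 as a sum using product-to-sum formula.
sin π/3 cos 19π/60 = (1/2)[sin(π/3+19π/60) + sin(π/3-19π/60)]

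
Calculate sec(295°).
sec(295°) = 2.366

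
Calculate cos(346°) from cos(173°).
cos(346°) = 1 - 2sin²173° = 0.9703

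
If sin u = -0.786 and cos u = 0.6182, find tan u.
tan u = sin u / cos u = -1.271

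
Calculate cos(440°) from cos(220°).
cos(440°) = cos²220° - sin²220° = 0.1736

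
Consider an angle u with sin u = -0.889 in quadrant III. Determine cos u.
cos u = ±√(1 - sin²u) = -0.4579 (negative in QIII)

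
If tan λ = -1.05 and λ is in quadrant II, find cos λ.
cos λ = -0.6897 (using tan²λ + 1 = sec²λ)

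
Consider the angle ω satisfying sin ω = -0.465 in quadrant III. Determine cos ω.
cos ω = ±√(1 - sin²ω) = -0.8853 (negative in QIII)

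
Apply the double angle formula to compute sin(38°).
sin(38°) = 2 sin 19° cos 19° = 0.6157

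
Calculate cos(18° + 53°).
cos(18° + 53°) = cos 18° cos 53° - sin 18° sin 53° = 0.3256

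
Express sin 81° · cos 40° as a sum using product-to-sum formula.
sin 81° cos 40° = (1/2)[sin(81°+40°) + sin(81°-40°)]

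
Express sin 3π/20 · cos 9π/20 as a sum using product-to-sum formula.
sin 3π/20 cos 9π/20 = (1/2)[sin(3π/20+9π/20) + sin(3π/20-9π/20)]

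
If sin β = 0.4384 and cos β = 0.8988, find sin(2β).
sin(2β) = 2 sin β cos β = 0.7881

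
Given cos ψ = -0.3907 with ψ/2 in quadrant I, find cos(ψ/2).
cos(ψ/2) = ±√((1 + cos ψ)/2); positive since ψ/2 ∈ QI, so cos(ψ/2) = 0.552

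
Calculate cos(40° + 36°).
cos(40° + 36°) = cos 40° cos 36° - sin 40° sin 36° = 0.2419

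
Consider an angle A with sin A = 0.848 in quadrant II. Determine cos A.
cos A = ±√(1 - sin²A) = -0.53 (negative in QII)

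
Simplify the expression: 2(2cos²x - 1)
2(2cos²x - 1) = 2(cos(2x)) (using Double angle)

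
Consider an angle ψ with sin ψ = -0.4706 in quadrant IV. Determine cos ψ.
cos ψ = √(1 - sin²ψ) = 0.8823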